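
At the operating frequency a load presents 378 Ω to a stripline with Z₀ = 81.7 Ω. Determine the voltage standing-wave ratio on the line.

Γ = (378 − 81.7)/(378 + 81.7) = 0.645
VSWR = (1 + 0.645)/(1 − 0.645)

VSWR ≈ 4.63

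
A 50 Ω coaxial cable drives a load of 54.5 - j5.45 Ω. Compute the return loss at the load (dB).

Γ = (4.5 − j5.45)/(104.5 − j5.45), |Γ| = 0.0675
RL = −20·log₁₀|Γ| = −20·log₁₀(0.0675)

RL ≈ 23.4 dB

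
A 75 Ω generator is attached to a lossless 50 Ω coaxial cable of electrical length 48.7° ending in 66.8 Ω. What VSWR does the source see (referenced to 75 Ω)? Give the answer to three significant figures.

VSWR ≈ 1.7

tan(βl) = 1.14
Z_in = Z_0·(Z_L + jZ_0·tanβl)/(Z_0 + jZ_L·tanβl) = 46.3 − j13.5 Ω
Γ_s = (Z_in − Z_s)/(Z_in + Z_s) = (-28.7 − j13.5)/(121 − j13.5), |Γ_s| = 0.26
VSWR = (1 + |Γ_s|)/(1 − |Γ_s|)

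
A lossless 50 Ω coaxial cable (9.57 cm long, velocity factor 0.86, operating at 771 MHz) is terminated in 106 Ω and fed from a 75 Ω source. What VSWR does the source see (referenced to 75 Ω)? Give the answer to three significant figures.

VSWR ≈ 3.1

λ = v/f = 0.86·c / 771 MHz = 0.335 m
βl = 2π·l/λ = 2π × 0.286 = 103°
tan(βl) = -4.35
Z_in = Z_0·(Z_L + jZ_0·tanβl)/(Z_0 + jZ_L·tanβl) = 24.5 + j8.84 Ω
Γ_s = (Z_in − Z_s)/(Z_in + Z_s) = (-50.5 + j8.84)/(99.5 + j8.84), |Γ_s| = 0.513
VSWR = (1 + |Γ_s|)/(1 − |Γ_s|)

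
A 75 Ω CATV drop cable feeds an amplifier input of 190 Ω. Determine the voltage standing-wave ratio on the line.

Γ = (190 − 75)/(190 + 75) = 0.434
VSWR = (1 + 0.434)/(1 − 0.434)

VSWR ≈ 2.53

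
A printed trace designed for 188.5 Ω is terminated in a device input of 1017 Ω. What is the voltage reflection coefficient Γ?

Γ = (Z_L − Z_0)/(Z_L + Z_0) = (1017 − 188.5)/(1017 + 188.5) = 828.5/1206

Γ = 0.687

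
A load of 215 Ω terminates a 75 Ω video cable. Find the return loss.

RL ≈ 6.33 dB

Γ = (215 − 75)/(215 + 75) = 0.483
RL = −20·log₁₀|Γ| = −20·log₁₀(0.483)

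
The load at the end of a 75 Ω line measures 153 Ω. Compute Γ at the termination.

Γ = (Z_L − Z_0)/(Z_L + Z_0) = (153 − 75)/(153 + 75) = 78/228

Γ = 0.342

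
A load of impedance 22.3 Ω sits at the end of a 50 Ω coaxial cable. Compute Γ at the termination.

Γ = -0.383

Γ = (Z_L − Z_0)/(Z_L + Z_0) = (22.3 − 50)/(22.3 + 50) = -27.7/72.3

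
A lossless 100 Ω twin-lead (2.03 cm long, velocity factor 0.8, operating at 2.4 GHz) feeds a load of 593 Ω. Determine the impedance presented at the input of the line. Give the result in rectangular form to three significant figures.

Z_in ≈ 18.4 − j29.5 Ω

λ = v/f = 0.8·c / 2.4 GHz = 0.1 m
βl = 2π·l/λ = 2π × 0.203 = 73.1°
tan(βl) = tan(73.1°) = 3.29
Z_in = Z_0·(Z_L + jZ_0·tanβl)/(Z_0 + jZ_L·tanβl)
     = 100·(593 + j329)/(100 + j1950)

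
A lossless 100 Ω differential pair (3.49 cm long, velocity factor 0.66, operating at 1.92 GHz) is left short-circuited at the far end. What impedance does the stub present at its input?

λ = v/f = 0.66·c / 1.92 GHz = 0.103 m
βl = 2π·l/λ = 2π × 0.338 = 122°
tan(βl) = -1.61
For a short-circuited stub, Z_in = jZ_0·tan(βl)

Z_in ≈ −j161 Ω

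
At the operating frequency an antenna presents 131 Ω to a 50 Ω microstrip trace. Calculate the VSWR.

Γ = (131 − 50)/(131 + 50) = 0.448
VSWR = (1 + 0.448)/(1 − 0.448)

VSWR ≈ 2.62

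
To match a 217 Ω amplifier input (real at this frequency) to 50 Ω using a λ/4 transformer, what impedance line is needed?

Z_qwt = √(Z_0·R_L) = √(50 × 217) = √10850

Z_qwt ≈ 104 Ω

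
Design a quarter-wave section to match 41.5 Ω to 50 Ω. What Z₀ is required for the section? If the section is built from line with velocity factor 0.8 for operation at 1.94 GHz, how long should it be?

Z_qwt ≈ 45.6 Ω; length ≈ 3.09 cm

Z_qwt = √(Z_0·R_L) = √(50 × 41.5) = √2075
λ = 0.8·c/f = 0.124 m, so l = λ/4 = 0.0309 m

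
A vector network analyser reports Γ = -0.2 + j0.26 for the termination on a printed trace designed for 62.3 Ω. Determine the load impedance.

Z_L ≈ 36.9 + j21.5 Ω

Z_L = Z_0·(1 + Γ)/(1 − Γ) = 62.3·(0.8 + j0.26)/(1.2 − j0.26)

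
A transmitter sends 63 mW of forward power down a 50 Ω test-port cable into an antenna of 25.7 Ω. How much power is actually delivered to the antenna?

P_delivered ≈ 56.5 mW

Γ = (25.7 − 50)/(25.7 + 50) = -0.321
|Γ|² = 0.103
P_refl = |Γ|²·P_inc = 6.49 mW, P_del = (1 − |Γ|²)·P_inc = 56.5 mW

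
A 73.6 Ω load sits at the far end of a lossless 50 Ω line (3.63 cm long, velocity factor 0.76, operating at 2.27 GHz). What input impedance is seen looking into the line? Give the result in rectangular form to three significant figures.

Z_in ≈ 43.7 + j17.1 Ω

λ = v/f = 0.76·c / 2.27 GHz = 0.1 m
βl = 2π·l/λ = 2π × 0.361 = 130°
tan(βl) = tan(130°) = -1.19
Z_in = Z_0·(Z_L + jZ_0·tanβl)/(Z_0 + jZ_L·tanβl)
     = 50·(73.6 − j59.4)/(50 − j87.4)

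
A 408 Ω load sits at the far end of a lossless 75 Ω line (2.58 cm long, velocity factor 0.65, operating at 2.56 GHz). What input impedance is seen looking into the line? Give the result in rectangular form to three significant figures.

Z_in ≈ 18.9 + j44.6 Ω

λ = v/f = 0.65·c / 2.56 GHz = 0.0762 m
βl = 2π·l/λ = 2π × 0.339 = 122°
tan(βl) = tan(122°) = -1.6
Z_in = Z_0·(Z_L + jZ_0·tanβl)/(Z_0 + jZ_L·tanβl)
     = 75·(408 − j120)/(75 − j655)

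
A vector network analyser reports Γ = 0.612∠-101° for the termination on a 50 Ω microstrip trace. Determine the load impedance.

Z_L = Z_0·(1 + Γ)/(1 − Γ) = 50·(0.883 − j0.601)/(1.12 + j0.601)

Z_L ≈ 19.4 − j37.4 Ω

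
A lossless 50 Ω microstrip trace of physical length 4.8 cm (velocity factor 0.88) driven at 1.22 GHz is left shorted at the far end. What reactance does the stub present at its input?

λ = v/f = 0.88·c / 1.22 GHz = 0.216 m
βl = 2π·l/λ = 2π × 0.222 = 79.9°
tan(βl) = 5.59
For a shorted stub, Z_in = jZ_0·tan(βl)

X_in ≈ 279 Ω (inductive)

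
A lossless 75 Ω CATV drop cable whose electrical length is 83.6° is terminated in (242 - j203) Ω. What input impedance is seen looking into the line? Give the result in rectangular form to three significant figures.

Z_in ≈ 13.3 + j3.25 Ω

tan(βl) = tan(83.6°) = 8.92
Z_in = Z_0·(Z_L + jZ_0·tanβl)/(Z_0 + jZ_L·tanβl)
     = 75·(242 + j466)/(1880 + j2160)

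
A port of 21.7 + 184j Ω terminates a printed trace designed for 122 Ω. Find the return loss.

RL ≈ 0.938 dB

Γ = (-100.3 + j184)/(143.7 + j184), |Γ| = 0.898
RL = −20·log₁₀|Γ| = −20·log₁₀(0.898)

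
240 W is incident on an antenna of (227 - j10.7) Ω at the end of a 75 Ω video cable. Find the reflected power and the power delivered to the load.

P_reflected ≈ 61 W; P_delivered ≈ 179 W

|Γ| = |(152 − j10.7)/(302 − j10.7)| = 0.504
|Γ|² = 0.254
P_refl = |Γ|²·P_inc = 61 W, P_del = (1 − |Γ|²)·P_inc = 179 W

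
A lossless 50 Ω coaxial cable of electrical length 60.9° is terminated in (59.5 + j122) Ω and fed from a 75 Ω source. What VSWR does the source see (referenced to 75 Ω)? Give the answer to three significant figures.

VSWR ≈ 7.2

tan(βl) = 1.8
Z_in = Z_0·(Z_L + jZ_0·tanβl)/(Z_0 + jZ_L·tanβl) = 15.7 − j52.7 Ω
Γ_s = (Z_in − Z_s)/(Z_in + Z_s) = (-59.3 − j52.7)/(90.7 − j52.7), |Γ_s| = 0.756
VSWR = (1 + |Γ_s|)/(1 − |Γ_s|)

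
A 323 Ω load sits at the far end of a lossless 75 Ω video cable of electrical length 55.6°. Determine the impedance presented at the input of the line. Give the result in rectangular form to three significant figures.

Z_in ≈ 24.9 − j47.4 Ω

tan(βl) = tan(55.6°) = 1.46
Z_in = Z_0·(Z_L + jZ_0·tanβl)/(Z_0 + jZ_L·tanβl)
     = 75·(323 + j110)/(75 + j472)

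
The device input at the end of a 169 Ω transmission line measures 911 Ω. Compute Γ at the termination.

Γ = 0.687

Γ = (Z_L − Z_0)/(Z_L + Z_0) = (911 − 169)/(911 + 169) = 742/1080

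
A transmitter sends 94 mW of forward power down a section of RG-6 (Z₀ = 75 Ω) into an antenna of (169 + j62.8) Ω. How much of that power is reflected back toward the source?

P_reflected ≈ 18.9 mW

|Γ| = |(94 + j62.8)/(244 + j62.8)| = 0.449
|Γ|² = 0.201
P_refl = |Γ|²·P_inc = 18.9 mW, P_del = (1 − |Γ|²)·P_inc = 75.1 mW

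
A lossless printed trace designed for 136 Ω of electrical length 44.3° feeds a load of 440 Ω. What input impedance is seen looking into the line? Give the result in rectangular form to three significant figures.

tan(βl) = tan(44.3°) = 0.976
Z_in = Z_0·(Z_L + jZ_0·tanβl)/(Z_0 + jZ_L·tanβl)
     = 136·(440 + j133)/(136 + j429)

Z_in ≈ 78.3 − j115 Ω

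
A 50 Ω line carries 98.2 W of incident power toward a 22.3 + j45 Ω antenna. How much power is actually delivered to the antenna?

|Γ| = |(-27.7 + j45)/(72.3 + j45)| = 0.621
|Γ|² = 0.385
P_refl = |Γ|²·P_inc = 37.8 W, P_del = (1 − |Γ|²)·P_inc = 60.4 W

P_delivered ≈ 60.4 W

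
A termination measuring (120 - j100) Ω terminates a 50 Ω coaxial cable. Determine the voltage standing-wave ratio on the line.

VSWR ≈ 4.25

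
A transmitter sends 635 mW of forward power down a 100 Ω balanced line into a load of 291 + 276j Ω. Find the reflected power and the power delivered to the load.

|Γ| = |(191 + j276)/(391 + j276)| = 0.701
|Γ|² = 0.492
P_refl = |Γ|²·P_inc = 312 mW, P_del = (1 − |Γ|²)·P_inc = 323 mW

P_reflected ≈ 312 mW; P_delivered ≈ 323 mW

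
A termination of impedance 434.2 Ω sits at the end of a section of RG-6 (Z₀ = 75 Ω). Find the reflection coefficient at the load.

Γ = (Z_L − Z_0)/(Z_L + Z_0) = (434.2 − 75)/(434.2 + 75) = 359.2/509.2

Γ = 0.705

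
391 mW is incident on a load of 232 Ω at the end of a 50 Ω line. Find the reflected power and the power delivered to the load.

Γ = (232 − 50)/(232 + 50) = 0.645
|Γ|² = 0.417
P_refl = |Γ|²·P_inc = 163 mW, P_del = (1 − |Γ|²)·P_inc = 228 mW

P_reflected ≈ 163 mW; P_delivered ≈ 228 mW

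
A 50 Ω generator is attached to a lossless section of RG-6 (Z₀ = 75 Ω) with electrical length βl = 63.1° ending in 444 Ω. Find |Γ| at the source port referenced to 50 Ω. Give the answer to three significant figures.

tan(βl) = 1.97
Z_in = Z_0·(Z_L + jZ_0·tanβl)/(Z_0 + jZ_L·tanβl) = 15.8 − j36.7 Ω
Γ_s = (Z_in − Z_s)/(Z_in + Z_s) = (-34.2 − j36.7)/(65.8 − j36.7), |Γ_s| = 0.666

|Γ| ≈ 0.666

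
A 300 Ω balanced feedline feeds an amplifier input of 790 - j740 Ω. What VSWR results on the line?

Γ = (Z_L − Z_0)/(Z_L + Z_0) = (490 − j740)/(1090 − j740)
|Γ| = 888/1320 = 0.674
VSWR = (1 + |Γ|)/(1 − |Γ|) = 1.67/0.326

VSWR ≈ 5.13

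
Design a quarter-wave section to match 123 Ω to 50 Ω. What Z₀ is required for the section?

Z_qwt ≈ 78.4 Ω

Z_qwt = √(Z_0·R_L) = √(50 × 123) = √6150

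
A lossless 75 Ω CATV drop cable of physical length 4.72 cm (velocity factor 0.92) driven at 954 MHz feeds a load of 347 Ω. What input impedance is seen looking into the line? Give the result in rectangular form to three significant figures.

λ = v/f = 0.92·c / 954 MHz = 0.289 m
βl = 2π·l/λ = 2π × 0.163 = 58.7°
tan(βl) = tan(58.7°) = 1.65
Z_in = Z_0·(Z_L + jZ_0·tanβl)/(Z_0 + jZ_L·tanβl)
     = 75·(347 + j124)/(75 + j571)

Z_in ≈ 21.8 − j42.7 Ω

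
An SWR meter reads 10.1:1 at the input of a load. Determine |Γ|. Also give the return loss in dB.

|Γ| = (S − 1)/(S + 1) = (10.1 − 1)/(10.1 + 1) = 9.1/11.1
RL = −20·log₁₀|Γ| = −20·log₁₀(0.82)

|Γ| ≈ 0.82; return loss ≈ 1.73 dB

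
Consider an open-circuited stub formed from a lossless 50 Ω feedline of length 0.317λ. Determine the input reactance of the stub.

βl = 2π × 0.317 = 114°
tan(βl) = -2.23
For an open-circuited stub, Z_in = −jZ_0·cot(βl) = −jZ_0/tan(βl)

X_in ≈ 22.4 Ω (inductive)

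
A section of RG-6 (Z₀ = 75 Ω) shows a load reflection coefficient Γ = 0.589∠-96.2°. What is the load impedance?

Z_L = Z_0·(1 + Γ)/(1 − Γ) = 75·(0.936 − j0.586)/(1.06 + j0.586)

Z_L ≈ 33.2 − j59.6 Ω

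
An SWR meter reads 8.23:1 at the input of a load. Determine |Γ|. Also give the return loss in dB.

|Γ| ≈ 0.783; return loss ≈ 2.12 dB

|Γ| = (S − 1)/(S + 1) = (8.23 − 1)/(8.23 + 1) = 7.23/9.23
RL = −20·log₁₀|Γ| = −20·log₁₀(0.783)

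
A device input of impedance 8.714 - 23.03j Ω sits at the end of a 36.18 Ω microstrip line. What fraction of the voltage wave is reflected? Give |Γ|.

|Γ| ≈ 0.71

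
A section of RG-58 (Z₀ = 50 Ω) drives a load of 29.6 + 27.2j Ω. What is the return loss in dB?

RL ≈ 7.87 dB

Γ = (-20.4 + j27.2)/(79.6 + j27.2), |Γ| = 0.404
RL = −20·log₁₀|Γ| = −20·log₁₀(0.404)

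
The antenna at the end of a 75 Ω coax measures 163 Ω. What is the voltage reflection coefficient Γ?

Γ = 0.37

Γ = (Z_L − Z_0)/(Z_L + Z_0) = (163 − 75)/(163 + 75) = 88/238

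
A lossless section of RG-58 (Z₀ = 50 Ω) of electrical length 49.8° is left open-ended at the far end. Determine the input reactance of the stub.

tan(βl) = 1.18
For an open-ended stub, Z_in = −jZ_0·cot(βl) = −jZ_0/tan(βl)

X_in ≈ -42.3 Ω (capacitive)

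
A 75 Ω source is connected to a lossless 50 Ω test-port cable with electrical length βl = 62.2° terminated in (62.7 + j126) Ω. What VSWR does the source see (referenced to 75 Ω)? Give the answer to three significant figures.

VSWR ≈ 7.49

tan(βl) = 1.9
Z_in = Z_0·(Z_L + jZ_0·tanβl)/(Z_0 + jZ_L·tanβl) = 14.5 − j49.3 Ω
Γ_s = (Z_in − Z_s)/(Z_in + Z_s) = (-60.5 − j49.3)/(89.5 − j49.3), |Γ_s| = 0.765
VSWR = (1 + |Γ_s|)/(1 − |Γ_s|)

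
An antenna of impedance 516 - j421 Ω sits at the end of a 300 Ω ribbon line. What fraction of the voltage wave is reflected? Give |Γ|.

|Γ| ≈ 0.515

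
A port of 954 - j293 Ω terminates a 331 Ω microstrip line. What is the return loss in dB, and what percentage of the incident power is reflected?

Γ = (623 − j293)/(1285 − j293), |Γ| = 0.522
RL = −20·log₁₀(0.522) = 5.64 dB
P_refl/P_inc = |Γ|² = 0.273

RL ≈ 5.64 dB; 27.3% of incident power reflected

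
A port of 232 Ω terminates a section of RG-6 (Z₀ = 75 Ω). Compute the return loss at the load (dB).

Γ = (232 − 75)/(232 + 75) = 0.511
RL = −20·log₁₀|Γ| = −20·log₁₀(0.511)

RL ≈ 5.82 dB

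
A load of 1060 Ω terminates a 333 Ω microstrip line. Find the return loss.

Γ = (1060 − 333)/(1060 + 333) = 0.522
RL = −20·log₁₀|Γ| = −20·log₁₀(0.522)

RL ≈ 5.65 dB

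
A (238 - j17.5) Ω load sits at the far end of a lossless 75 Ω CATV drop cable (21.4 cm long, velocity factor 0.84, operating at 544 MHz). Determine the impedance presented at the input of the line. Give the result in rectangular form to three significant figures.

λ = v/f = 0.84·c / 544 MHz = 0.463 m
βl = 2π·l/λ = 2π × 0.462 = 166°
tan(βl) = tan(166°) = -0.244
Z_in = Z_0·(Z_L + jZ_0·tanβl)/(Z_0 + jZ_L·tanβl)
     = 75·(238 − j35.8)/(70.7 − j58)

Z_in ≈ 170 + j101 Ω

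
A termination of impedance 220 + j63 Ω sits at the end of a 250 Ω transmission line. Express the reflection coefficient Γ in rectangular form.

Γ ≈ -0.0451 + j0.14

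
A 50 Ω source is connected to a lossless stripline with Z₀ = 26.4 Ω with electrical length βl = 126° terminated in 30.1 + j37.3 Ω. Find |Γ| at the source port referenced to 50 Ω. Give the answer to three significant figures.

|Γ| ≈ 0.731

tan(βl) = -1.38
Z_in = Z_0·(Z_L + jZ_0·tanβl)/(Z_0 + jZ_L·tanβl) = 7.83 + j4.5 Ω
Γ_s = (Z_in − Z_s)/(Z_in + Z_s) = (-42.2 + j4.5)/(57.8 + j4.5), |Γ_s| = 0.731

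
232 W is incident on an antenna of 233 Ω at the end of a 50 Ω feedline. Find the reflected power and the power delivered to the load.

Γ = (233 − 50)/(233 + 50) = 0.647
|Γ|² = 0.418
P_refl = |Γ|²·P_inc = 97 W, P_del = (1 − |Γ|²)·P_inc = 135 W

P_reflected ≈ 97 W; P_delivered ≈ 135 W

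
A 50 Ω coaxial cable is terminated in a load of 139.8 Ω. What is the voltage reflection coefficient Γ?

Γ = 0.473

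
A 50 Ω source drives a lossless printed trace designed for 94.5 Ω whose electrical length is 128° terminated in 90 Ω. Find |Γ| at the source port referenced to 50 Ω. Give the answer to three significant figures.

tan(βl) = -1.28
Z_in = Z_0·(Z_L + jZ_0·tanβl)/(Z_0 + jZ_L·tanβl) = 95.5 − j4.52 Ω
Γ_s = (Z_in − Z_s)/(Z_in + Z_s) = (45.5 − j4.52)/(146 − j4.52), |Γ_s| = 0.314

|Γ| ≈ 0.314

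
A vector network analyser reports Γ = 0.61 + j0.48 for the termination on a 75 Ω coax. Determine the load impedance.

Z_L = Z_0·(1 + Γ)/(1 − Γ) = 75·(1.61 + j0.48)/(0.39 − j0.48)

Z_L ≈ 77.9 + j188 Ω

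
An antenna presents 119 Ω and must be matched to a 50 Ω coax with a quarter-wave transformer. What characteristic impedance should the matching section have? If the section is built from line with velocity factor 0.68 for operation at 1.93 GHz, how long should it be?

Z_qwt ≈ 77.1 Ω; length ≈ 2.64 cm

Z_qwt = √(Z_0·R_L) = √(50 × 119) = √5950
λ = 0.68·c/f = 0.106 m, so l = λ/4 = 0.0264 m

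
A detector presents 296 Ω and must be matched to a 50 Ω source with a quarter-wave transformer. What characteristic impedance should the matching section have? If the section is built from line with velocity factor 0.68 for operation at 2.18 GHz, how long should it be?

Z_qwt = √(Z_0·R_L) = √(50 × 296) = √14800
λ = 0.68·c/f = 0.0936 m, so l = λ/4 = 0.0234 m

Z_qwt ≈ 122 Ω; length ≈ 2.34 cm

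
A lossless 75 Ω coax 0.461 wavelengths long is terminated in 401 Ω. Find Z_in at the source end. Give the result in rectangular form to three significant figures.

Z_in ≈ 153 + j186 Ω

βl = 2π × 0.461 = 166°
tan(βl) = tan(166°) = -0.25
Z_in = Z_0·(Z_L + jZ_0·tanβl)/(Z_0 + jZ_L·tanβl)
     = 75·(401 − j18.8)/(75 − j100)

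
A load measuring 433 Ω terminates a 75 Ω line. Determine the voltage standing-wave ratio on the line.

VSWR ≈ 5.77

For a purely resistive load, VSWR = R_L/Z_0 or Z_0/R_L (whichever > 1) = 433/75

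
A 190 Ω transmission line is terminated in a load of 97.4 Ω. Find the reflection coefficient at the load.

Γ = -0.322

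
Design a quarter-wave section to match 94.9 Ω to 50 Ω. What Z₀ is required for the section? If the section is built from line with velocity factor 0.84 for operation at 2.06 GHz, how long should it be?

Z_qwt ≈ 68.9 Ω; length ≈ 3.06 cm

Z_qwt = √(Z_0·R_L) = √(50 × 94.9) = √4745
λ = 0.84·c/f = 0.122 m, so l = λ/4 = 0.0306 m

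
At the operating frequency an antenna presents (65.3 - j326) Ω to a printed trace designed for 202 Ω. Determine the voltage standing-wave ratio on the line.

VSWR ≈ 11.4

Γ = (Z_L − Z_0)/(Z_L + Z_0) = (-136.7 − j326)/(267.3 − j326)
|Γ| = 354/422 = 0.839
VSWR = (1 + |Γ|)/(1 − |Γ|) = 1.84/0.161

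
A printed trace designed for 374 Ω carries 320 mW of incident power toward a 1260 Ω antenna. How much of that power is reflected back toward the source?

Γ = (1260 − 374)/(1260 + 374) = 0.542
|Γ|² = 0.294
P_refl = |Γ|²·P_inc = 94.1 mW, P_del = (1 − |Γ|²)·P_inc = 226 mW

P_reflected ≈ 94.1 mW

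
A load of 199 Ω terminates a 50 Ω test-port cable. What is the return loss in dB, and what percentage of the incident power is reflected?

RL ≈ 4.46 dB; 35.8% of incident power reflected

Γ = (199 − 50)/(199 + 50) = 0.598
RL = −20·log₁₀(0.598) = 4.46 dB
P_refl/P_inc = |Γ|² = 0.358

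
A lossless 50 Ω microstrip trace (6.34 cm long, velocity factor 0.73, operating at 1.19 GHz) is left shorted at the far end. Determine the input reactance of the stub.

X_in ≈ -74.1 Ω (capacitive)

λ = v/f = 0.73·c / 1.19 GHz = 0.184 m
βl = 2π·l/λ = 2π × 0.345 = 124°
tan(βl) = -1.48
For a shorted stub, Z_in = jZ_0·tan(βl)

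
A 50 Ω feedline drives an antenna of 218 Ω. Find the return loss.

RL ≈ 4.06 dB

Γ = (218 − 50)/(218 + 50) = 0.627
RL = −20·log₁₀|Γ| = −20·log₁₀(0.627)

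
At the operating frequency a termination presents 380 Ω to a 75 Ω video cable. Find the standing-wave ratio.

Γ = (380 − 75)/(380 + 75) = 0.67
VSWR = (1 + 0.67)/(1 − 0.67)

VSWR ≈ 5.07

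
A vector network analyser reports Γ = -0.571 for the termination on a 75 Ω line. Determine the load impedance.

Z_L ≈ 20.5 Ω

Z_L = Z_0·(1 + Γ)/(1 − Γ) = 75·(0.429)/(1.57)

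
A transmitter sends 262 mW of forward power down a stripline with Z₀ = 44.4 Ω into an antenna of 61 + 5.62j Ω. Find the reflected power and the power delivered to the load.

P_reflected ≈ 7.22 mW; P_delivered ≈ 255 mW

|Γ| = |(16.6 + j5.62)/(105.4 + j5.62)| = 0.166
|Γ|² = 0.0276
P_refl = |Γ|²·P_inc = 7.22 mW, P_del = (1 − |Γ|²)·P_inc = 255 mW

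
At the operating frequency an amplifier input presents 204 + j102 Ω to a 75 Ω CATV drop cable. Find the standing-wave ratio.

Γ = (Z_L − Z_0)/(Z_L + Z_0) = (129 + j102)/(279 + j102)
|Γ| = 164/297 = 0.554
VSWR = (1 + |Γ|)/(1 − |Γ|) = 1.55/0.446

VSWR ≈ 3.48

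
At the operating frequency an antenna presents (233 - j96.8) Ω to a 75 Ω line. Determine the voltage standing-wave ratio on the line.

Γ = (Z_L − Z_0)/(Z_L + Z_0) = (158 − j96.8)/(308 − j96.8)
|Γ| = 185/323 = 0.574
VSWR = (1 + |Γ|)/(1 − |Γ|) = 1.57/0.426

VSWR ≈ 3.69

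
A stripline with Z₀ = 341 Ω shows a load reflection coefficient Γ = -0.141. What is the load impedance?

Z_L ≈ 257 Ω

Z_L = Z_0·(1 + Γ)/(1 − Γ) = 341·(0.859)/(1.14)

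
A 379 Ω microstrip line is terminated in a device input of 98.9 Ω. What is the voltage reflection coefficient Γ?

Γ = (Z_L − Z_0)/(Z_L + Z_0) = (98.9 − 379)/(98.9 + 379) = -280.1/477.9

Γ = -0.586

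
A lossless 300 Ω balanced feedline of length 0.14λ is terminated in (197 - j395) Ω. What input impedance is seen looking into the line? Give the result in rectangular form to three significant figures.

Z_in ≈ 66 − j32.7 Ω

βl = 2π × 0.14 = 50.4°
tan(βl) = tan(50.4°) = 1.21
Z_in = Z_0·(Z_L + jZ_0·tanβl)/(Z_0 + jZ_L·tanβl)
     = 300·(197 − j32.4)/(777 + j238)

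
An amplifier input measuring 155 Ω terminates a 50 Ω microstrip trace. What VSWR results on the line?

VSWR ≈ 3.1

For a purely resistive load, VSWR = R_L/Z_0 or Z_0/R_L (whichever > 1) = 155/50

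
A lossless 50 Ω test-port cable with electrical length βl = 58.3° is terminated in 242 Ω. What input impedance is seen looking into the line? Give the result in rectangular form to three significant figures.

tan(βl) = tan(58.3°) = 1.62
Z_in = Z_0·(Z_L + jZ_0·tanβl)/(Z_0 + jZ_L·tanβl)
     = 50·(242 + j81)/(50 + j392)

Z_in ≈ 14 − j29.1 Ω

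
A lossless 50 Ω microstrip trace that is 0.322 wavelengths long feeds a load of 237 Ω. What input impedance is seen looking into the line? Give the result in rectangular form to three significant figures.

Z_in ≈ 12.9 + j23 Ω

βl = 2π × 0.322 = 116°
tan(βl) = tan(116°) = -2.06
Z_in = Z_0·(Z_L + jZ_0·tanβl)/(Z_0 + jZ_L·tanβl)
     = 50·(237 − j103)/(50 − j488)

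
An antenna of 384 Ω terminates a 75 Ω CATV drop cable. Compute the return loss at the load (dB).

RL ≈ 3.44 dB

Γ = (384 − 75)/(384 + 75) = 0.673
RL = −20·log₁₀|Γ| = −20·log₁₀(0.673)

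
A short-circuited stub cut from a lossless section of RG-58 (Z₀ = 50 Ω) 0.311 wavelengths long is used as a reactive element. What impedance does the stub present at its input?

βl = 2π × 0.311 = 112°
tan(βl) = -2.48
For a short-circuited stub, Z_in = jZ_0·tan(βl)

Z_in ≈ −j124 Ω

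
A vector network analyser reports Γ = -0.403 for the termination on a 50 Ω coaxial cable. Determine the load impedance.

Z_L = Z_0·(1 + Γ)/(1 − Γ) = 50·(0.597)/(1.4)

Z_L ≈ 21.3 Ω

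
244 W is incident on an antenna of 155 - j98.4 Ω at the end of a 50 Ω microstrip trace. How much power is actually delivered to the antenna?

P_delivered ≈ 146 W

|Γ| = |(105 − j98.4)/(205 − j98.4)| = 0.633
|Γ|² = 0.4
P_refl = |Γ|²·P_inc = 97.7 W, P_del = (1 − |Γ|²)·P_inc = 146 W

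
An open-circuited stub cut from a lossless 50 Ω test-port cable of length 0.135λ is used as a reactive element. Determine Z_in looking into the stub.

βl = 2π × 0.135 = 48.6°
tan(βl) = 1.13
For an open-circuited stub, Z_in = −jZ_0·cot(βl) = −jZ_0/tan(βl)

Z_in ≈ −j44.1 Ω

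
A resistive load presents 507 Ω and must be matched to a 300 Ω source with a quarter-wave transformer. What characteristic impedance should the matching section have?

Z_qwt ≈ 390 Ω

Z_qwt = √(Z_0·R_L) = √(300 × 507) = √152100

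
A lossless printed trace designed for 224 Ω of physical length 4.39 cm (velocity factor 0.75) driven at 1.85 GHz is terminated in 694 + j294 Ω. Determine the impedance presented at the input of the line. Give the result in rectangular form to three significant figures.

Z_in ≈ 83 + j130 Ω

λ = v/f = 0.75·c / 1.85 GHz = 0.122 m
βl = 2π·l/λ = 2π × 0.361 = 130°
tan(βl) = tan(130°) = -1.19
Z_in = Z_0·(Z_L + jZ_0·tanβl)/(Z_0 + jZ_L·tanβl)
     = 224·(694 + j26.5)/(575 − j829)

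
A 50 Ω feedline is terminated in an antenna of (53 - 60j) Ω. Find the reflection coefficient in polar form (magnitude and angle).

Γ ≈ 0.504 ∠ -56.9°

Γ = (Z_L − Z_0)/(Z_L + Z_0) = (3 − j60)/(103 − j60)
|Γ| = 60.1/119 = 0.504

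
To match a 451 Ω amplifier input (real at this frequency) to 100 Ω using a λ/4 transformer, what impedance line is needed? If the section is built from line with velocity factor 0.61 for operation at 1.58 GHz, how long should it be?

Z_qwt ≈ 212 Ω; length ≈ 2.9 cm

Z_qwt = √(Z_0·R_L) = √(100 × 451) = √45100
λ = 0.61·c/f = 0.116 m, so l = λ/4 = 0.029 m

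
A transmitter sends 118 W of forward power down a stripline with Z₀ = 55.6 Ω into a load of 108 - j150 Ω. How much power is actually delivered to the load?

|Γ| = |(52.4 − j150)/(163.6 − j150)| = 0.716
|Γ|² = 0.512
P_refl = |Γ|²·P_inc = 60.5 W, P_del = (1 − |Γ|²)·P_inc = 57.5 W

P_delivered ≈ 57.5 W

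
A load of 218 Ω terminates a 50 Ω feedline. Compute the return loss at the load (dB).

Γ = (218 − 50)/(218 + 50) = 0.627
RL = −20·log₁₀|Γ| = −20·log₁₀(0.627)

RL ≈ 4.06 dB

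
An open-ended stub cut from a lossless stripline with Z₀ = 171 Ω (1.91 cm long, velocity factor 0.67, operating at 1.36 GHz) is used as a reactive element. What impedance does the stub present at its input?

λ = v/f = 0.67·c / 1.36 GHz = 0.148 m
βl = 2π·l/λ = 2π × 0.129 = 46.5°
tan(βl) = 1.05
For an open-ended stub, Z_in = −jZ_0·cot(βl) = −jZ_0/tan(βl)

Z_in ≈ −j162 Ω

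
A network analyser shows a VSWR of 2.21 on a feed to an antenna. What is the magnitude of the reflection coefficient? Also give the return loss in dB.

|Γ| ≈ 0.377; return loss ≈ 8.47 dB

|Γ| = (S − 1)/(S + 1) = (2.21 − 1)/(2.21 + 1) = 1.21/3.21
RL = −20·log₁₀|Γ| = −20·log₁₀(0.377)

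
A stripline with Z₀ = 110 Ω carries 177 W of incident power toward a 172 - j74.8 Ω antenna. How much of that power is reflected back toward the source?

|Γ| = |(62 − j74.8)/(282 − j74.8)| = 0.333
|Γ|² = 0.111
P_refl = |Γ|²·P_inc = 19.6 W, P_del = (1 − |Γ|²)·P_inc = 157 W

P_reflected ≈ 19.6 W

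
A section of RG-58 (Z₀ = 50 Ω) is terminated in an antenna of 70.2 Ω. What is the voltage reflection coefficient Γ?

Γ = 0.168

Γ = (Z_L − Z_0)/(Z_L + Z_0) = (70.2 − 50)/(70.2 + 50) = 20.2/120.2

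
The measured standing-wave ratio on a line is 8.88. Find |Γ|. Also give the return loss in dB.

|Γ| ≈ 0.798; return loss ≈ 1.96 dB

|Γ| = (S − 1)/(S + 1) = (8.88 − 1)/(8.88 + 1) = 7.88/9.88
RL = −20·log₁₀|Γ| = −20·log₁₀(0.798)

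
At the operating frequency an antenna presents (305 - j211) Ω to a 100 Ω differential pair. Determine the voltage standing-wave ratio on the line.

VSWR ≈ 4.62

Γ = (Z_L − Z_0)/(Z_L + Z_0) = (205 − j211)/(405 − j211)
|Γ| = 294/457 = 0.644
VSWR = (1 + |Γ|)/(1 − |Γ|) = 1.64/0.356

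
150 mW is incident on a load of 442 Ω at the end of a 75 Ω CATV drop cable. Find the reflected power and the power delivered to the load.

Γ = (442 − 75)/(442 + 75) = 0.71
|Γ|² = 0.504
P_refl = |Γ|²·P_inc = 75.6 mW, P_del = (1 − |Γ|²)·P_inc = 74.4 mW

P_reflected ≈ 75.6 mW; P_delivered ≈ 74.4 mW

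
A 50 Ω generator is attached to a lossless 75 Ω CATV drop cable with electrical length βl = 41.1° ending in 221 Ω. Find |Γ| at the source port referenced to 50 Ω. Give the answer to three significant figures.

tan(βl) = 0.872
Z_in = Z_0·(Z_L + jZ_0·tanβl)/(Z_0 + jZ_L·tanβl) = 51.2 − j66.1 Ω
Γ_s = (Z_in − Z_s)/(Z_in + Z_s) = (1.16 − j66.1)/(101 − j66.1), |Γ_s| = 0.547

|Γ| ≈ 0.547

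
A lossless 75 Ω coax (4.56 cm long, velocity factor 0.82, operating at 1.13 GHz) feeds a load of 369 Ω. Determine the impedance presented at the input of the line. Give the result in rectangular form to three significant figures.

λ = v/f = 0.82·c / 1.13 GHz = 0.218 m
βl = 2π·l/λ = 2π × 0.209 = 75.4°
tan(βl) = tan(75.4°) = 3.84
Z_in = Z_0·(Z_L + jZ_0·tanβl)/(Z_0 + jZ_L·tanβl)
     = 75·(369 + j288)/(75 + j1420)

Z_in ≈ 16.2 − j18.7 Ω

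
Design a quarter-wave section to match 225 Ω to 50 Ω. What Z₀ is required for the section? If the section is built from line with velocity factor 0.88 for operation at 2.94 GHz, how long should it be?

Z_qwt ≈ 106 Ω; length ≈ 2.24 cm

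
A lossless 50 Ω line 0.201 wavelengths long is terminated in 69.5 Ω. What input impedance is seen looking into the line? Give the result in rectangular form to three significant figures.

βl = 2π × 0.201 = 72.4°
tan(βl) = tan(72.4°) = 3.14
Z_in = Z_0·(Z_L + jZ_0·tanβl)/(Z_0 + jZ_L·tanβl)
     = 50·(69.5 + j157)/(50 + j219)

Z_in ≈ 37.6 − j7.29 Ω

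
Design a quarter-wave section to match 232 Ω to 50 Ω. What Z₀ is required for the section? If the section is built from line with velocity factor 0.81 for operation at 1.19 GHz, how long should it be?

Z_qwt ≈ 108 Ω; length ≈ 5.11 cm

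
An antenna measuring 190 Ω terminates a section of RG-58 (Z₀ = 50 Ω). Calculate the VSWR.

VSWR ≈ 3.8

For a purely resistive load, VSWR = R_L/Z_0 or Z_0/R_L (whichever > 1) = 190/50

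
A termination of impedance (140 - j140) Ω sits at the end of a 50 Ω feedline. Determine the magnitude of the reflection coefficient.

|Γ| ≈ 0.705

Γ = (Z_L − Z_0)/(Z_L + Z_0) = (90 − j140)/(190 − j140)
|Γ| = 166/236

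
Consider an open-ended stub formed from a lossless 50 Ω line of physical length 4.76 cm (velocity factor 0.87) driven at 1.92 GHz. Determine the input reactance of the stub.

X_in ≈ 36.4 Ω (inductive)

λ = v/f = 0.87·c / 1.92 GHz = 0.136 m
βl = 2π·l/λ = 2π × 0.35 = 126°
tan(βl) = -1.37
For an open-ended stub, Z_in = −jZ_0·cot(βl) = −jZ_0/tan(βl)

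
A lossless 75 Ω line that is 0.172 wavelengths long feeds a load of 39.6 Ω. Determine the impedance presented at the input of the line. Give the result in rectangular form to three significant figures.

βl = 2π × 0.172 = 61.9°
tan(βl) = tan(61.9°) = 1.87
Z_in = Z_0·(Z_L + jZ_0·tanβl)/(Z_0 + jZ_L·tanβl)
     = 75·(39.6 + j141)/(75 + j74.2)

Z_in ≈ 90.3 + j51.2 Ω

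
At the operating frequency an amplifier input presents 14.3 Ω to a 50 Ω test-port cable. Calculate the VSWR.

For a purely resistive load, VSWR = R_L/Z_0 or Z_0/R_L (whichever > 1) = 50/14.3

VSWR ≈ 3.5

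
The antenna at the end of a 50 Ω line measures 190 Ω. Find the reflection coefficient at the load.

Γ = (Z_L − Z_0)/(Z_L + Z_0) = (190 − 50)/(190 + 50) = 140/240

Γ = 0.583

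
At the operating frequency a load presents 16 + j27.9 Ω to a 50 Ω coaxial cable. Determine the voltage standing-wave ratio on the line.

VSWR ≈ 4.18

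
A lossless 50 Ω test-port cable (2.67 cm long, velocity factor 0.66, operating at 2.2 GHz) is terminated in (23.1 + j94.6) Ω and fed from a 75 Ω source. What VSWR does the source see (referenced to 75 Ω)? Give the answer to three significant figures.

λ = v/f = 0.66·c / 2.2 GHz = 0.09 m
βl = 2π·l/λ = 2π × 0.297 = 107°
tan(βl) = -3.31
Z_in = Z_0·(Z_L + jZ_0·tanβl)/(Z_0 + jZ_L·tanβl) = 5.01 − j8.72 Ω
Γ_s = (Z_in − Z_s)/(Z_in + Z_s) = (-70 − j8.72)/(80 − j8.72), |Γ_s| = 0.876
VSWR = (1 + |Γ_s|)/(1 − |Γ_s|)

VSWR ≈ 15.2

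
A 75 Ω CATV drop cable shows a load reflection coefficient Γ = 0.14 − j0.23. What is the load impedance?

Z_L = Z_0·(1 + Γ)/(1 − Γ) = 75·(1.14 − j0.23)/(0.86 + j0.23)

Z_L ≈ 87.8 − j43.5 Ω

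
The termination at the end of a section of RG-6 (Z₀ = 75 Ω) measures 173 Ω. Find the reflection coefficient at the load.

Γ = 0.395

Γ = (Z_L − Z_0)/(Z_L + Z_0) = (173 − 75)/(173 + 75) = 98/248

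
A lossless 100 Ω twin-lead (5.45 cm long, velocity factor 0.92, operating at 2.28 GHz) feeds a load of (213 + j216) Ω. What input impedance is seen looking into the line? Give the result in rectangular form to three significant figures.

λ = v/f = 0.92·c / 2.28 GHz = 0.121 m
βl = 2π·l/λ = 2π × 0.45 = 162°
tan(βl) = tan(162°) = -0.323
Z_in = Z_0·(Z_L + jZ_0·tanβl)/(Z_0 + jZ_L·tanβl)
     = 100·(213 + j184)/(170 − j68.9)

Z_in ≈ 70 + j137 Ω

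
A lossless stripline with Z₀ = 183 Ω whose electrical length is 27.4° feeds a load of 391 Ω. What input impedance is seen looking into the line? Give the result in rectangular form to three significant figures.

Z_in ≈ 223 − j152 Ω

tan(βl) = tan(27.4°) = 0.518
Z_in = Z_0·(Z_L + jZ_0·tanβl)/(Z_0 + jZ_L·tanβl)
     = 183·(391 + j94.9)/(183 + j203)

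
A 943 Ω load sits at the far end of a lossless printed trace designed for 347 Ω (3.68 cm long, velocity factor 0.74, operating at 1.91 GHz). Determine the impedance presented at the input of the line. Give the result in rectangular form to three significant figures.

λ = v/f = 0.74·c / 1.91 GHz = 0.116 m
βl = 2π·l/λ = 2π × 0.317 = 114°
tan(βl) = tan(114°) = -2.25
Z_in = Z_0·(Z_L + jZ_0·tanβl)/(Z_0 + jZ_L·tanβl)
     = 347·(943 − j780)/(347 − j2120)

Z_in ≈ 149 + j130 Ω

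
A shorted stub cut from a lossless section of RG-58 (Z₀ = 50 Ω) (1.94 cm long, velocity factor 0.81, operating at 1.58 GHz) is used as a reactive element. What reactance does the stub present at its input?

λ = v/f = 0.81·c / 1.58 GHz = 0.154 m
βl = 2π·l/λ = 2π × 0.126 = 45.4°
tan(βl) = 1.01
For a shorted stub, Z_in = jZ_0·tan(βl)

X_in ≈ 50.7 Ω (inductive)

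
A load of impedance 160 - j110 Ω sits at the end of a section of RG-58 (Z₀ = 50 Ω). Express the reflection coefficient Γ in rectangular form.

Γ ≈ 0.626 − j0.196

Γ = (Z_L − Z_0)/(Z_L + Z_0) = (110 − j110)/(210 − j110)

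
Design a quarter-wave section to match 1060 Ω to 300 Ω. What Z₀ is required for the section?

Z_qwt = √(Z_0·R_L) = √(300 × 1060) = √318000

Z_qwt ≈ 564 Ω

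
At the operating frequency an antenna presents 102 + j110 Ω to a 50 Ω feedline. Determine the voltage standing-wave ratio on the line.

VSWR ≈ 4.69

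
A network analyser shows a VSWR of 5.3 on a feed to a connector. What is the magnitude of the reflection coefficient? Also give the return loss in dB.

|Γ| ≈ 0.683; return loss ≈ 3.32 dB

|Γ| = (S − 1)/(S + 1) = (5.3 − 1)/(5.3 + 1) = 4.3/6.3
RL = −20·log₁₀|Γ| = −20·log₁₀(0.683)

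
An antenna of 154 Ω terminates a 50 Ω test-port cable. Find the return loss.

RL ≈ 5.85 dB

Γ = (154 − 50)/(154 + 50) = 0.51
RL = −20·log₁₀|Γ| = −20·log₁₀(0.51)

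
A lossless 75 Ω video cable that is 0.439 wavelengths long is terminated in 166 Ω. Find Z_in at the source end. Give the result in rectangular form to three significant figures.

Z_in ≈ 107 + j65.6 Ω

βl = 2π × 0.439 = 158°
tan(βl) = tan(158°) = -0.403
Z_in = Z_0·(Z_L + jZ_0·tanβl)/(Z_0 + jZ_L·tanβl)
     = 75·(166 − j30.2)/(75 − j66.9)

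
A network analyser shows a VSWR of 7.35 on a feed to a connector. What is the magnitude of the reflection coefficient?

|Γ| = (S − 1)/(S + 1) = (7.35 − 1)/(7.35 + 1) = 6.35/8.35

|Γ| ≈ 0.76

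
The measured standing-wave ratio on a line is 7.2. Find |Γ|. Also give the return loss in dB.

|Γ| = (S − 1)/(S + 1) = (7.2 − 1)/(7.2 + 1) = 6.2/8.2
RL = −20·log₁₀|Γ| = −20·log₁₀(0.756)

|Γ| ≈ 0.756; return loss ≈ 2.43 dB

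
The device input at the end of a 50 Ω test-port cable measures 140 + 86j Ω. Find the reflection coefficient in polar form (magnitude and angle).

Γ ≈ 0.597 ∠ 19.3°

Γ = (Z_L − Z_0)/(Z_L + Z_0) = (90 + j86)/(190 + j86)
|Γ| = 124/209 = 0.597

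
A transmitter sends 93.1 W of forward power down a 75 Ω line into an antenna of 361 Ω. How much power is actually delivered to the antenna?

P_delivered ≈ 53 W

Γ = (361 − 75)/(361 + 75) = 0.656
|Γ|² = 0.43
P_refl = |Γ|²·P_inc = 40.1 W, P_del = (1 − |Γ|²)·P_inc = 53 W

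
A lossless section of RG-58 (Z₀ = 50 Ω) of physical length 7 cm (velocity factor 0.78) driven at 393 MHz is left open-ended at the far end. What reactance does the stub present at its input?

X_in ≈ -54.9 Ω (capacitive)

λ = v/f = 0.78·c / 393 MHz = 0.595 m
βl = 2π·l/λ = 2π × 0.118 = 42.3°
tan(βl) = 0.911
For an open-ended stub, Z_in = −jZ_0·cot(βl) = −jZ_0/tan(βl)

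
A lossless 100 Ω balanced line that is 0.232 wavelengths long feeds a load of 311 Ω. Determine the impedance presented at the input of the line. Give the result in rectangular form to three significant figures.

βl = 2π × 0.232 = 83.5°
tan(βl) = tan(83.5°) = 8.8
Z_in = Z_0·(Z_L + jZ_0·tanβl)/(Z_0 + jZ_L·tanβl)
     = 100·(311 + j880)/(100 + j2740)

Z_in ≈ 32.5 − j10.2 Ω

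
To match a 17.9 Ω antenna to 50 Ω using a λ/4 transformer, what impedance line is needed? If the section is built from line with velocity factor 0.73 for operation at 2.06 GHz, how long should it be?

Z_qwt ≈ 29.9 Ω; length ≈ 2.66 cm

Z_qwt = √(Z_0·R_L) = √(50 × 17.9) = √895
λ = 0.73·c/f = 0.106 m, so l = λ/4 = 0.0266 m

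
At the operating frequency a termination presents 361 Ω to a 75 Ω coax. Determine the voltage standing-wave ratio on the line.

Γ = (361 − 75)/(361 + 75) = 0.656
VSWR = (1 + 0.656)/(1 − 0.656)

VSWR ≈ 4.81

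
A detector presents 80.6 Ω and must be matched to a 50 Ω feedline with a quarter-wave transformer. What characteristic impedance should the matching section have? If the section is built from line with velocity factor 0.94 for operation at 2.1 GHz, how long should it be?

Z_qwt = √(Z_0·R_L) = √(50 × 80.6) = √4030
λ = 0.94·c/f = 0.134 m, so l = λ/4 = 0.0336 m

Z_qwt ≈ 63.5 Ω; length ≈ 3.36 cm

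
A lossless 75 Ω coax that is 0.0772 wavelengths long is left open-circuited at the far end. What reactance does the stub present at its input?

βl = 2π × 0.0772 = 27.8°
tan(βl) = 0.527
For an open-circuited stub, Z_in = −jZ_0·cot(βl) = −jZ_0/tan(βl)

X_in ≈ -142 Ω (capacitive)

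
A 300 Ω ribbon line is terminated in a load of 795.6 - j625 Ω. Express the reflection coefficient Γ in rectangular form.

Γ = (Z_L − Z_0)/(Z_L + Z_0) = (495.6 − j625)/(1096 − j625)

Γ ≈ 0.587 − j0.236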